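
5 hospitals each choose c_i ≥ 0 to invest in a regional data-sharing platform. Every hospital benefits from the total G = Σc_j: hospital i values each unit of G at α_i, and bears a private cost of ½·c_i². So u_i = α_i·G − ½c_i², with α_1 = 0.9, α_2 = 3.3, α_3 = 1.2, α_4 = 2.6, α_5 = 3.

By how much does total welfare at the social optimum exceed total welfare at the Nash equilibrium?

195.95

Hospital i's FOC: ∂u_i/∂c_i = α_i − c_i = 0, so c_i* = α_i.
NE contributions = (0.9, 3.3, 1.2, 2.6, 3); G = 11.
W^NE = (Σα)·G − ½Σα_i² = 11² − ½·28.9 = 106.55.
Planner sets c_i = Σα_j = 11 for every i, so G^SO = 5·11 = 55.
W^SO = (Σα)·G^SO − ½·5·(Σα)² = (5/2)·11² = 302.5.
Deadweight loss = W^SO − W^NE = 195.95.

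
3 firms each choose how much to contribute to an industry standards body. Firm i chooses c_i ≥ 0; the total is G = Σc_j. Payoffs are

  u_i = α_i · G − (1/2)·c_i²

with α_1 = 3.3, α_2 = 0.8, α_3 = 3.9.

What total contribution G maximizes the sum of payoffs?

Planner FOC: ∂(Σu_j)/∂c_i = (Σα_j) − c_i = 0, so c_i^SO = Σα_j = 8 for every i; G^SO = 24.

24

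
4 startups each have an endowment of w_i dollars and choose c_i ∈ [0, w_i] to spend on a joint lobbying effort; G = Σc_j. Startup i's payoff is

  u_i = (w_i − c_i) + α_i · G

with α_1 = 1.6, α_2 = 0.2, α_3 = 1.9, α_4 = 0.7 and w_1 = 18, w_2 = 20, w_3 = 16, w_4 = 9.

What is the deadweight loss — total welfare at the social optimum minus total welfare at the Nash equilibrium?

98.6

∂u_i/∂c_i = α_i − 1, so startup i contributes w_i if α_i > 1, else 0.
α_i > 1 for i ∈ {1, 3}; NE contributions (18, 0, 16, 0), G = 34.
W^NE = Σw_i − G^NE + (Σα_i)·G^NE = 63 + 3.4·34 = 178.6.
Planner: ∂(Σu_j)/∂c_i = Σα_j − 1 = 3.4 > 0, so everyone contributes w_i; G^SO = 63, W^SO = 63 + 3.4·63 = 277.2.
Deadweight loss = 98.6.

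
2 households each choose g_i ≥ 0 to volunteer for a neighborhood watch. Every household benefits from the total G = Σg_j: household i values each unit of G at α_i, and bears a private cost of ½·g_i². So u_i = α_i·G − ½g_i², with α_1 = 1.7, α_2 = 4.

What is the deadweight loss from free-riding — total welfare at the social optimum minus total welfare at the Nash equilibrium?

Household i's FOC: ∂u_i/∂g_i = α_i − g_i = 0, so g_i* = α_i.
NE contributions = (1.7, 4); G = 5.7.
W^NE = (Σα)·G − ½Σα_i² = 5.7² − ½·18.89 = 23.045.
Planner sets g_i = Σα_j = 5.7 for every i, so G^SO = 2·5.7 = 11.4.
W^SO = (Σα)·G^SO − ½·2·(Σα)² = (2/2)·5.7² = 32.49.
Deadweight loss = W^SO − W^NE = 9.445.

9.445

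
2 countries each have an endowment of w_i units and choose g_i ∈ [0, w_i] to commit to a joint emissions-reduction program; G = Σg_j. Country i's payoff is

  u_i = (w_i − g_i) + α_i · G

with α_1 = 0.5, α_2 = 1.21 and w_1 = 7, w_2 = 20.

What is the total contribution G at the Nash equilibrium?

∂u_i/∂g_i = α_i − 1, so country i contributes w_i if α_i > 1, else 0.
α_i > 1 for i ∈ {2}; NE contributions (0, 20), G = 20.

20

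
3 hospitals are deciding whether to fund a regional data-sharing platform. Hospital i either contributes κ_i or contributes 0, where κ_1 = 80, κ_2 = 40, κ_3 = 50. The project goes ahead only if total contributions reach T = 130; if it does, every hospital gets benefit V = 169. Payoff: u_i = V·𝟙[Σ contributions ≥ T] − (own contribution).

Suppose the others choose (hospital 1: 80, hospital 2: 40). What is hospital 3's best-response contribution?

Others' total = 120. Contributing 50 brings total to 170 ≥ 130: gain V − κ_3 = 119.
Best response: 50.

50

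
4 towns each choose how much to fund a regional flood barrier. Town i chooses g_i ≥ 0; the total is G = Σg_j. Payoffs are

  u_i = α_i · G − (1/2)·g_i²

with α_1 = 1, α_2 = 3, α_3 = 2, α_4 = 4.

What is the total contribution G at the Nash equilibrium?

10

Town i's FOC: ∂u_i/∂g_i = α_i − g_i = 0, so g_i* = α_i.
NE contributions = (1, 3, 2, 4); G = 10.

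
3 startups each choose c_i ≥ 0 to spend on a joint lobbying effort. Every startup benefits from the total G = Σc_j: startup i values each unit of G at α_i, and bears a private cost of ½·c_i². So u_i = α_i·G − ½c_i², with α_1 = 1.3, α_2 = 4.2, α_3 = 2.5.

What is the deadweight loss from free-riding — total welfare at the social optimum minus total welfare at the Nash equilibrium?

Startup i's FOC: ∂u_i/∂c_i = α_i − c_i = 0, so c_i* = α_i.
NE contributions = (1.3, 4.2, 2.5); G = 8.
W^NE = (Σα)·G − ½Σα_i² = 8² − ½·25.58 = 51.21.
Planner sets c_i = Σα_j = 8 for every i, so G^SO = 3·8 = 24.
W^SO = (Σα)·G^SO − ½·3·(Σα)² = (3/2)·8² = 96.
Deadweight loss = W^SO − W^NE = 44.79.

44.79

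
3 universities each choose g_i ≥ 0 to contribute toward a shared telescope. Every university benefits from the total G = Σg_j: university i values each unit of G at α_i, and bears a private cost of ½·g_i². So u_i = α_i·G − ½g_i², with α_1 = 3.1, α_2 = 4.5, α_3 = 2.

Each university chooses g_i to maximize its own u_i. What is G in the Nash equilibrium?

9.6

University i's FOC: ∂u_i/∂g_i = α_i − g_i = 0, so g_i* = α_i.
NE contributions = (3.1, 4.5, 2); G = 9.6.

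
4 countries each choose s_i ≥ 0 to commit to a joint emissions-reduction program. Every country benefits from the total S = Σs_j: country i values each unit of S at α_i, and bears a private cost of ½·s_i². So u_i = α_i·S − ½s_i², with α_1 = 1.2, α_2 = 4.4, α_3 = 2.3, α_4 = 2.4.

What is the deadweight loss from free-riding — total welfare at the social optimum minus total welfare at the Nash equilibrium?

Country i's FOC: ∂u_i/∂s_i = α_i − s_i = 0, so s_i* = α_i.
NE contributions = (1.2, 4.4, 2.3, 2.4); S = 10.3.
W^NE = (Σα)·S − ½Σα_i² = 10.3² − ½·31.85 = 90.165.
Planner sets s_i = Σα_j = 10.3 for every i, so S^SO = 4·10.3 = 41.2.
W^SO = (Σα)·S^SO − ½·4·(Σα)² = (4/2)·10.3² = 212.18.
Deadweight loss = W^SO − W^NE = 122.015.

122.015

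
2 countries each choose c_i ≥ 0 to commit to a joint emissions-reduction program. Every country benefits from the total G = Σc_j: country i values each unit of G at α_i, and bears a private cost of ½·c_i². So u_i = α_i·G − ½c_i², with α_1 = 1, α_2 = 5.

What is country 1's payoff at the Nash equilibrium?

5.5

Country i's FOC: ∂u_i/∂c_i = α_i − c_i = 0, so c_i* = α_i.
NE contributions = (1, 5); G = 6.
u_1 = α_1·G − ½·(c_1)² = 1·6 − ½·1² = 5.5.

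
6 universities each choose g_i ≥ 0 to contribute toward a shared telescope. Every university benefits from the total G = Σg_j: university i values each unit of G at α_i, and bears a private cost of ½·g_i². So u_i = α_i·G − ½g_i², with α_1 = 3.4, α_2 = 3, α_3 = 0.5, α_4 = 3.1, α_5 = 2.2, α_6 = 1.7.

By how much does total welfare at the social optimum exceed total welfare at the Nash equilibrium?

University i's FOC: ∂u_i/∂g_i = α_i − g_i = 0, so g_i* = α_i.
NE contributions = (3.4, 3, 0.5, 3.1, 2.2, 1.7); G = 13.9.
W^NE = (Σα)·G − ½Σα_i² = 13.9² − ½·38.15 = 174.135.
Planner sets g_i = Σα_j = 13.9 for every i, so G^SO = 6·13.9 = 83.4.
W^SO = (Σα)·G^SO − ½·6·(Σα)² = (6/2)·13.9² = 579.63.
Deadweight loss = W^SO − W^NE = 405.495.

405.495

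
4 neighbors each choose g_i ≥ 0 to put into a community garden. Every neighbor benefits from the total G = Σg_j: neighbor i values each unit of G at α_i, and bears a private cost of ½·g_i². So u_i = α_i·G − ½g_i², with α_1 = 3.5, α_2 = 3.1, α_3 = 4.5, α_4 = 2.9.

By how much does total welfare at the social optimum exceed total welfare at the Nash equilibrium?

221.26

Neighbor i's FOC: ∂u_i/∂g_i = α_i − g_i = 0, so g_i* = α_i.
NE contributions = (3.5, 3.1, 4.5, 2.9); G = 14.
W^NE = (Σα)·G − ½Σα_i² = 14² − ½·50.52 = 170.74.
Planner sets g_i = Σα_j = 14 for every i, so G^SO = 4·14 = 56.
W^SO = (Σα)·G^SO − ½·4·(Σα)² = (4/2)·14² = 392.
Deadweight loss = W^SO − W^NE = 221.26.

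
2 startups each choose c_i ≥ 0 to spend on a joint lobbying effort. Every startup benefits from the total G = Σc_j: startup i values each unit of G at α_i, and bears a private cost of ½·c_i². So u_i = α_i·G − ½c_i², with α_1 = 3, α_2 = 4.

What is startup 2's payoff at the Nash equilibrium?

20

Startup i's FOC: ∂u_i/∂c_i = α_i − c_i = 0, so c_i* = α_i.
NE contributions = (3, 4); G = 7.
u_2 = α_2·G − ½·(c_2)² = 4·7 − ½·4² = 20.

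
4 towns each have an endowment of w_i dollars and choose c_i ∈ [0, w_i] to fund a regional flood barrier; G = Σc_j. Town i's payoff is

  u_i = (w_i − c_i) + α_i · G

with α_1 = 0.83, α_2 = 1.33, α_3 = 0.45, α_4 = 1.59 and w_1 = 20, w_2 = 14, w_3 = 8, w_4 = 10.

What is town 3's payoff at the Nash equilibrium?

18.8

∂u_i/∂c_i = α_i − 1, so town i contributes w_i if α_i > 1, else 0.
α_i > 1 for i ∈ {2, 4}; NE contributions (0, 14, 0, 10), G = 24.
u_3 = (8 − 0) + 0.45·24 = 18.8.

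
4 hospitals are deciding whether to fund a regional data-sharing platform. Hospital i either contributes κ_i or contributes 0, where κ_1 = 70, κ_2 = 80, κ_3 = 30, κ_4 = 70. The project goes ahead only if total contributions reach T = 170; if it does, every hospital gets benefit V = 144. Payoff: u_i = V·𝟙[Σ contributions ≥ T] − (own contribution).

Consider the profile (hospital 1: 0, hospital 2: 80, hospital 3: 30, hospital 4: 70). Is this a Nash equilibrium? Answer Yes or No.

Yes

Total = 180 ≥ 170: provided.
Hospital 1 (pledges 0, payoff 144): pledging 70 → total 250, payoff 74. No gain.
Hospital 2 (pledges 80, payoff 64): dropping to 0 → total 100, payoff 0. No gain.
Hospital 3 (pledges 30, payoff 114): dropping to 0 → total 150, payoff 0. No gain.
Hospital 4 (pledges 70, payoff 74): dropping to 0 → total 110, payoff 0. No gain.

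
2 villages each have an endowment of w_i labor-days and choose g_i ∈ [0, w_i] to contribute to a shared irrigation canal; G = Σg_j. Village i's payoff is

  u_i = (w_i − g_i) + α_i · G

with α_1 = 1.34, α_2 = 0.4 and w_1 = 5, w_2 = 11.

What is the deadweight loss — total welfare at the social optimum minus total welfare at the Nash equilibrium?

8.14

∂u_i/∂g_i = α_i − 1, so village i contributes w_i if α_i > 1, else 0.
α_i > 1 for i ∈ {1}; NE contributions (5, 0), G = 5.
W^NE = Σw_i − G^NE + (Σα_i)·G^NE = 16 + 0.74·5 = 19.7.
Planner: ∂(Σu_j)/∂g_i = Σα_j − 1 = 0.74 > 0, so everyone contributes w_i; G^SO = 16, W^SO = 16 + 0.74·16 = 27.84.
Deadweight loss = 8.14.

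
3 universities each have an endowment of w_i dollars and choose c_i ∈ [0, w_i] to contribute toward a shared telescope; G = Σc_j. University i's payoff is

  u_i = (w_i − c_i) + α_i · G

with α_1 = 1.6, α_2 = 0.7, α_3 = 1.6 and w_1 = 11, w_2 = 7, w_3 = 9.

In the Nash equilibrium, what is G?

∂u_i/∂c_i = α_i − 1, so university i contributes w_i if α_i > 1, else 0.
α_i > 1 for i ∈ {1, 3}; NE contributions (11, 0, 9), G = 20.

20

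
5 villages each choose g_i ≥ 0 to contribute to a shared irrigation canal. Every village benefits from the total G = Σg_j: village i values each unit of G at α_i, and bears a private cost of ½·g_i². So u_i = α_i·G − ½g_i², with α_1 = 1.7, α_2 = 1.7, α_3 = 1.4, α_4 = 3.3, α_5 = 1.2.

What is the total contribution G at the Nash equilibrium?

Village i's FOC: ∂u_i/∂g_i = α_i − g_i = 0, so g_i* = α_i.
NE contributions = (1.7, 1.7, 1.4, 3.3, 1.2); G = 9.3.

9.3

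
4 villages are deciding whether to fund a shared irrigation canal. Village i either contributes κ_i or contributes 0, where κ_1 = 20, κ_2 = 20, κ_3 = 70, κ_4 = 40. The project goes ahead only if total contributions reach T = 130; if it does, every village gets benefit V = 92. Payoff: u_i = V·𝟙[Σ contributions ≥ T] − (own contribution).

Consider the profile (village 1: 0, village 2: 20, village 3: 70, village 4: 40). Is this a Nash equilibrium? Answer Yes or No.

Yes

Total = 130 ≥ 130: provided.
Village 1 (pledges 0, payoff 92): pledging 20 → total 150, payoff 72. No gain.
Village 2 (pledges 20, payoff 72): dropping to 0 → total 110, payoff 0. No gain.
Village 3 (pledges 70, payoff 22): dropping to 0 → total 60, payoff 0. No gain.
Village 4 (pledges 40, payoff 52): dropping to 0 → total 90, payoff 0. No gain.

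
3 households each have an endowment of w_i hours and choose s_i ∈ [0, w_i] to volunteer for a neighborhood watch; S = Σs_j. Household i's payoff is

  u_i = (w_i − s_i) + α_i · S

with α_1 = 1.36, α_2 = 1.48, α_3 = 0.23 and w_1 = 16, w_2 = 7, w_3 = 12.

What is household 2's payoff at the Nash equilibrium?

34.04

∂u_i/∂s_i = α_i − 1, so household i contributes w_i if α_i > 1, else 0.
α_i > 1 for i ∈ {1, 2}; NE contributions (16, 7, 0), S = 23.
u_2 = (7 − 7) + 1.48·23 = 34.04.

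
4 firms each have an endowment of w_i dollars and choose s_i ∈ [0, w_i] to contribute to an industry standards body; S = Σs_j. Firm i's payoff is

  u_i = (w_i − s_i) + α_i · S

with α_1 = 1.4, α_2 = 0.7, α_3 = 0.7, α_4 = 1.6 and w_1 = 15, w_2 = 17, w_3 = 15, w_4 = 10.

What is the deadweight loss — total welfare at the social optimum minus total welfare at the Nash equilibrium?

∂u_i/∂s_i = α_i − 1, so firm i contributes w_i if α_i > 1, else 0.
α_i > 1 for i ∈ {1, 4}; NE contributions (15, 0, 0, 10), S = 25.
W^NE = Σw_i − S^NE + (Σα_i)·S^NE = 57 + 3.4·25 = 142.
Planner: ∂(Σu_j)/∂s_i = Σα_j − 1 = 3.4 > 0, so everyone contributes w_i; S^SO = 57, W^SO = 57 + 3.4·57 = 250.8.
Deadweight loss = 108.8.

108.8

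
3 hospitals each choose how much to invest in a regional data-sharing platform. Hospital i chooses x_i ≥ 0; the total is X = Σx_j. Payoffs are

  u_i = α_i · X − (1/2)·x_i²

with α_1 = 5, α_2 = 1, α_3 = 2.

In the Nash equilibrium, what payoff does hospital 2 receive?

Hospital i's FOC: ∂u_i/∂x_i = α_i − x_i = 0, so x_i* = α_i.
NE contributions = (5, 1, 2); X = 8.
u_2 = α_2·X − ½·(x_2)² = 1·8 − ½·1² = 7.5.

7.5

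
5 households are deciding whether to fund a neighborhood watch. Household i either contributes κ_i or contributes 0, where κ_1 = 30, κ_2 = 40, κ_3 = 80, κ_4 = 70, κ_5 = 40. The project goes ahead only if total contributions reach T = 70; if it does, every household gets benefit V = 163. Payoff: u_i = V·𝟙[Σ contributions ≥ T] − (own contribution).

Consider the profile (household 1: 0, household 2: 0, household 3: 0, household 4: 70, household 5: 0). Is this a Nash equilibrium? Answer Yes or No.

Total = 70 ≥ 70: provided.
Household 1 (pledges 0, payoff 163): pledging 30 → total 100, payoff 133. No gain.
Household 2 (pledges 0, payoff 163): pledging 40 → total 110, payoff 123. No gain.
Household 3 (pledges 0, payoff 163): pledging 80 → total 150, payoff 83. No gain.
Household 4 (pledges 70, payoff 93): dropping to 0 → total 0, payoff 0. No gain.
Household 5 (pledges 0, payoff 163): pledging 40 → total 110, payoff 123. No gain.

Yes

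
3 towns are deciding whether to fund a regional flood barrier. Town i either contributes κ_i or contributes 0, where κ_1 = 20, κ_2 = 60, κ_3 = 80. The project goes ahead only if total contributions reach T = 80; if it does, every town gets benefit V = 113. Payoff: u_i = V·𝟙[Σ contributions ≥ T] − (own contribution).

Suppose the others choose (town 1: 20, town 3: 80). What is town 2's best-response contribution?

Others' total = 100 ≥ 80; contributing adds cost 60 for no extra benefit.
Best response: 0.

0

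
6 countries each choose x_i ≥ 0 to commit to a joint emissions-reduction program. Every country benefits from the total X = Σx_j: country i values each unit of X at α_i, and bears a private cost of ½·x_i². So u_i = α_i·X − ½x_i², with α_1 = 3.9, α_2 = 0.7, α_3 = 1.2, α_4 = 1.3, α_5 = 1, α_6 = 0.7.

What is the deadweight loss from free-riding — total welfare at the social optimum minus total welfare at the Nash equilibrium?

165.04

Country i's FOC: ∂u_i/∂x_i = α_i − x_i = 0, so x_i* = α_i.
NE contributions = (3.9, 0.7, 1.2, 1.3, 1, 0.7); X = 8.8.
W^NE = (Σα)·X − ½Σα_i² = 8.8² − ½·20.32 = 67.28.
Planner sets x_i = Σα_j = 8.8 for every i, so X^SO = 6·8.8 = 52.8.
W^SO = (Σα)·X^SO − ½·6·(Σα)² = (6/2)·8.8² = 232.32.
Deadweight loss = W^SO − W^NE = 165.04.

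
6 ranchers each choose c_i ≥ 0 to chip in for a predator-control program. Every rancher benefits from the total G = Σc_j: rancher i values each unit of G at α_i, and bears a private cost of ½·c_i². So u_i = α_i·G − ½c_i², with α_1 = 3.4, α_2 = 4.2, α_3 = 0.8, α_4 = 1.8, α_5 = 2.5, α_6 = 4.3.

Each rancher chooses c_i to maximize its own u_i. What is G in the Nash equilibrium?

Rancher i's FOC: ∂u_i/∂c_i = α_i − c_i = 0, so c_i* = α_i.
NE contributions = (3.4, 4.2, 0.8, 1.8, 2.5, 4.3); G = 17.

17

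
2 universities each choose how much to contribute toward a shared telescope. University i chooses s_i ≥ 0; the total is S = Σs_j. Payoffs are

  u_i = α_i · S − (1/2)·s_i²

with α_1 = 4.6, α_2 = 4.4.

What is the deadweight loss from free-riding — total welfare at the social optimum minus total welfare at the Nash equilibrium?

University i's FOC: ∂u_i/∂s_i = α_i − s_i = 0, so s_i* = α_i.
NE contributions = (4.6, 4.4); S = 9.
W^NE = (Σα)·S − ½Σα_i² = 9² − ½·40.52 = 60.74.
Planner sets s_i = Σα_j = 9 for every i, so S^SO = 2·9 = 18.
W^SO = (Σα)·S^SO − ½·2·(Σα)² = (2/2)·9² = 81.
Deadweight loss = W^SO − W^NE = 20.26.

20.26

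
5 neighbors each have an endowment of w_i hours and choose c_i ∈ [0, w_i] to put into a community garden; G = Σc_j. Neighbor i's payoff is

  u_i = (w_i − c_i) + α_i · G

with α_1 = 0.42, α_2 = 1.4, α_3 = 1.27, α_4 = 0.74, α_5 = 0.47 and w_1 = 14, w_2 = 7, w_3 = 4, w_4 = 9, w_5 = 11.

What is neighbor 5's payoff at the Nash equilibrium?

∂u_i/∂c_i = α_i − 1, so neighbor i contributes w_i if α_i > 1, else 0.
α_i > 1 for i ∈ {2, 3}; NE contributions (0, 7, 4, 0, 0), G = 11.
u_5 = (11 − 0) + 0.47·11 = 16.17.

16.17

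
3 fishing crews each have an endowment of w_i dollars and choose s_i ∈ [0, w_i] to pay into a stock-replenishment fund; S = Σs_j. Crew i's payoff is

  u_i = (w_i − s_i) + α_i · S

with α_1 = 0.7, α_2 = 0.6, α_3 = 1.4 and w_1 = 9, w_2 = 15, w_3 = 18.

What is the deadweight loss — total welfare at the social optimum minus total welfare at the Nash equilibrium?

∂u_i/∂s_i = α_i − 1, so crew i contributes w_i if α_i > 1, else 0.
α_i > 1 for i ∈ {3}; NE contributions (0, 0, 18), S = 18.
W^NE = Σw_i − S^NE + (Σα_i)·S^NE = 42 + 1.7·18 = 72.6.
Planner: ∂(Σu_j)/∂s_i = Σα_j − 1 = 1.7 > 0, so everyone contributes w_i; S^SO = 42, W^SO = 42 + 1.7·42 = 113.4.
Deadweight loss = 40.8.

40.8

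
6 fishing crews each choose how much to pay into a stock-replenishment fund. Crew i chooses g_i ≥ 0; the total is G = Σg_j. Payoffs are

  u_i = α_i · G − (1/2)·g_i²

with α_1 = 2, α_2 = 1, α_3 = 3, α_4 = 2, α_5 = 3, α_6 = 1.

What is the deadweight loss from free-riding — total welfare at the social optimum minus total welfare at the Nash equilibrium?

302

Crew i's FOC: ∂u_i/∂g_i = α_i − g_i = 0, so g_i* = α_i.
NE contributions = (2, 1, 3, 2, 3, 1); G = 12.
W^NE = (Σα)·G − ½Σα_i² = 12² − ½·28 = 130.
Planner sets g_i = Σα_j = 12 for every i, so G^SO = 6·12 = 72.
W^SO = (Σα)·G^SO − ½·6·(Σα)² = (6/2)·12² = 432.
Deadweight loss = W^SO − W^NE = 302.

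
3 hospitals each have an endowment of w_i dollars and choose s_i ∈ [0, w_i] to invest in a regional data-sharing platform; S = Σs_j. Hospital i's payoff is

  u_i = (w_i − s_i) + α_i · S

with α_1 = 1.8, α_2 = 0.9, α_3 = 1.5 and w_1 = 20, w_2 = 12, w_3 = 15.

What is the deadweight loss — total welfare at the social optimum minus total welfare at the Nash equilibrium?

38.4

∂u_i/∂s_i = α_i − 1, so hospital i contributes w_i if α_i > 1, else 0.
α_i > 1 for i ∈ {1, 3}; NE contributions (20, 0, 15), S = 35.
W^NE = Σw_i − S^NE + (Σα_i)·S^NE = 47 + 3.2·35 = 159.
Planner: ∂(Σu_j)/∂s_i = Σα_j − 1 = 3.2 > 0, so everyone contributes w_i; S^SO = 47, W^SO = 47 + 3.2·47 = 197.4.
Deadweight loss = 38.4.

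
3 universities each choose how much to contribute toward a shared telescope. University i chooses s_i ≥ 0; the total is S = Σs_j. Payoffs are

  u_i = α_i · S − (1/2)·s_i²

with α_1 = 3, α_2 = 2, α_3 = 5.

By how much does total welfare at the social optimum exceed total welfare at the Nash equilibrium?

69

University i's FOC: ∂u_i/∂s_i = α_i − s_i = 0, so s_i* = α_i.
NE contributions = (3, 2, 5); S = 10.
W^NE = (Σα)·S − ½Σα_i² = 10² − ½·38 = 81.
Planner sets s_i = Σα_j = 10 for every i, so S^SO = 3·10 = 30.
W^SO = (Σα)·S^SO − ½·3·(Σα)² = (3/2)·10² = 150.
Deadweight loss = W^SO − W^NE = 69.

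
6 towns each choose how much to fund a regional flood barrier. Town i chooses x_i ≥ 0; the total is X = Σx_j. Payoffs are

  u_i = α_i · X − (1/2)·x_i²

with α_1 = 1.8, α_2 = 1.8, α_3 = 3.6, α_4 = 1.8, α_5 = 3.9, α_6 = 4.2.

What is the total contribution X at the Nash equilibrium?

17.1

Town i's FOC: ∂u_i/∂x_i = α_i − x_i = 0, so x_i* = α_i.
NE contributions = (1.8, 1.8, 3.6, 1.8, 3.9, 4.2); X = 17.1.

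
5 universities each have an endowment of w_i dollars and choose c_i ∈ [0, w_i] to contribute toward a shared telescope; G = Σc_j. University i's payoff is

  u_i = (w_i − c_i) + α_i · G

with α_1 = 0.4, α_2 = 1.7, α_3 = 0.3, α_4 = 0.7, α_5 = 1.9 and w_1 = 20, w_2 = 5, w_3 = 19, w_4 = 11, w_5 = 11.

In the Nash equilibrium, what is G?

16

∂u_i/∂c_i = α_i − 1, so university i contributes w_i if α_i > 1, else 0.
α_i > 1 for i ∈ {2, 5}; NE contributions (0, 5, 0, 0, 11), G = 16.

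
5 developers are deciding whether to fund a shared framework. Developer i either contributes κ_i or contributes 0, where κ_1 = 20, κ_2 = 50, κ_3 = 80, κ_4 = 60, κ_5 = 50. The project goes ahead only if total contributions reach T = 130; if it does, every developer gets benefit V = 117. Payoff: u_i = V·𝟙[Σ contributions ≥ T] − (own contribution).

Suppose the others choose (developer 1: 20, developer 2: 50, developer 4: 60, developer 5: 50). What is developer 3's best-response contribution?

Others' total = 180 ≥ 130; contributing adds cost 80 for no extra benefit.
Best response: 0.

0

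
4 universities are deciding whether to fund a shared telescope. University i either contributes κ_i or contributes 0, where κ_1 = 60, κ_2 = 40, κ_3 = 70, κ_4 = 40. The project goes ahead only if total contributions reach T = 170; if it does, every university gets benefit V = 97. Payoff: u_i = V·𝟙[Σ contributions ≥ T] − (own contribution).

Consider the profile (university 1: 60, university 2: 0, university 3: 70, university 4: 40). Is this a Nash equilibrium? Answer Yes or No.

Yes

Total = 170 ≥ 170: provided.
University 1 (pledges 60, payoff 37): dropping to 0 → total 110, payoff 0. No gain.
University 2 (pledges 0, payoff 97): pledging 40 → total 210, payoff 57. No gain.
University 3 (pledges 70, payoff 27): dropping to 0 → total 100, payoff 0. No gain.
University 4 (pledges 40, payoff 57): dropping to 0 → total 130, payoff 0. No gain.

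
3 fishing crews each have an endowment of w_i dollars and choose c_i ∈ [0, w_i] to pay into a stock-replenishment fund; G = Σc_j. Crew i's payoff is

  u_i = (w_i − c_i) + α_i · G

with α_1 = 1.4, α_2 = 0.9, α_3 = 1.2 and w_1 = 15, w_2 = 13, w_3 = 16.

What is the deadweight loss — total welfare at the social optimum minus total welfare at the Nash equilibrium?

∂u_i/∂c_i = α_i − 1, so crew i contributes w_i if α_i > 1, else 0.
α_i > 1 for i ∈ {1, 3}; NE contributions (15, 0, 16), G = 31.
W^NE = Σw_i − G^NE + (Σα_i)·G^NE = 44 + 2.5·31 = 121.5.
Planner: ∂(Σu_j)/∂c_i = Σα_j − 1 = 2.5 > 0, so everyone contributes w_i; G^SO = 44, W^SO = 44 + 2.5·44 = 154.
Deadweight loss = 32.5.

32.5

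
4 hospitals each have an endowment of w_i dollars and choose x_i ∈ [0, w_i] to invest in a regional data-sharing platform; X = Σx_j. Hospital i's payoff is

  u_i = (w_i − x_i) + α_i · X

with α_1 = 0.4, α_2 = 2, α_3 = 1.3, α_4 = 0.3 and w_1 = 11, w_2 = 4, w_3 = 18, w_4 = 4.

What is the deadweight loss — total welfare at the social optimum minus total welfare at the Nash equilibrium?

∂u_i/∂x_i = α_i − 1, so hospital i contributes w_i if α_i > 1, else 0.
α_i > 1 for i ∈ {2, 3}; NE contributions (0, 4, 18, 0), X = 22.
W^NE = Σw_i − X^NE + (Σα_i)·X^NE = 37 + 3·22 = 103.
Planner: ∂(Σu_j)/∂x_i = Σα_j − 1 = 3 > 0, so everyone contributes w_i; X^SO = 37, W^SO = 37 + 3·37 = 148.
Deadweight loss = 45.

45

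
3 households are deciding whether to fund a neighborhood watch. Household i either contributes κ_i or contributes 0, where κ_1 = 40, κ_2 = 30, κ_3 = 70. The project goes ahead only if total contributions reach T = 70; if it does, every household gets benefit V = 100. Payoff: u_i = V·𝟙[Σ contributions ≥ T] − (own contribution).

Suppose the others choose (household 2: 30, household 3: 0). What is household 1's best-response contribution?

40

Others' total = 30. Contributing 40 brings total to 70 ≥ 70: gain V − κ_1 = 60.
Best response: 40.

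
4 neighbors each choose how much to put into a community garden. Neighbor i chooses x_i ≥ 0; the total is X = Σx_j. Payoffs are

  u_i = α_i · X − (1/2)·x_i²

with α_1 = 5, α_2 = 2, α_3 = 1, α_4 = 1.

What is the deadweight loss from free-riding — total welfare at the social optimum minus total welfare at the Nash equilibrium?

96.5

Neighbor i's FOC: ∂u_i/∂x_i = α_i − x_i = 0, so x_i* = α_i.
NE contributions = (5, 2, 1, 1); X = 9.
W^NE = (Σα)·X − ½Σα_i² = 9² − ½·31 = 65.5.
Planner sets x_i = Σα_j = 9 for every i, so X^SO = 4·9 = 36.
W^SO = (Σα)·X^SO − ½·4·(Σα)² = (4/2)·9² = 162.
Deadweight loss = W^SO − W^NE = 96.5.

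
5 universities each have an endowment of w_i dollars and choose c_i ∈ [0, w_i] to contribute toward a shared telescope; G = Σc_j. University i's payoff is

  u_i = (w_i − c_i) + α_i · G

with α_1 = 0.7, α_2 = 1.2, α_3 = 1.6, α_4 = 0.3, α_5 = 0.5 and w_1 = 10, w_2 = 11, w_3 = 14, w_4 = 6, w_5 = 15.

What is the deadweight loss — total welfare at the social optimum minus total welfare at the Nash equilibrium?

∂u_i/∂c_i = α_i − 1, so university i contributes w_i if α_i > 1, else 0.
α_i > 1 for i ∈ {2, 3}; NE contributions (0, 11, 14, 0, 0), G = 25.
W^NE = Σw_i − G^NE + (Σα_i)·G^NE = 56 + 3.3·25 = 138.5.
Planner: ∂(Σu_j)/∂c_i = Σα_j − 1 = 3.3 > 0, so everyone contributes w_i; G^SO = 56, W^SO = 56 + 3.3·56 = 240.8.
Deadweight loss = 102.3.

102.3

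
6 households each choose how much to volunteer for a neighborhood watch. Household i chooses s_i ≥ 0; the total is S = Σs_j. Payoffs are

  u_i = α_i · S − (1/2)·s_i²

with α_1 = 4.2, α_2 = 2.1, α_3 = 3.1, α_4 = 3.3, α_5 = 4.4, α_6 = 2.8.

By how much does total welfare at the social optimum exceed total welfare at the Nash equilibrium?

Household i's FOC: ∂u_i/∂s_i = α_i − s_i = 0, so s_i* = α_i.
NE contributions = (4.2, 2.1, 3.1, 3.3, 4.4, 2.8); S = 19.9.
W^NE = (Σα)·S − ½Σα_i² = 19.9² − ½·69.75 = 361.135.
Planner sets s_i = Σα_j = 19.9 for every i, so S^SO = 6·19.9 = 119.4.
W^SO = (Σα)·S^SO − ½·6·(Σα)² = (6/2)·19.9² = 1188.03.
Deadweight loss = W^SO − W^NE = 826.895.

826.895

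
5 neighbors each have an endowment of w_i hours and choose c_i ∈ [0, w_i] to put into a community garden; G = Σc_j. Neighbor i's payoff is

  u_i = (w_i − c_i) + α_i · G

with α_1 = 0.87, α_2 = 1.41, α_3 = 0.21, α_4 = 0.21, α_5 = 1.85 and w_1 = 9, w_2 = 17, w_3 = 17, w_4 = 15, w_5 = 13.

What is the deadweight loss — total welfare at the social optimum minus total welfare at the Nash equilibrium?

∂u_i/∂c_i = α_i − 1, so neighbor i contributes w_i if α_i > 1, else 0.
α_i > 1 for i ∈ {2, 5}; NE contributions (0, 17, 0, 0, 13), G = 30.
W^NE = Σw_i − G^NE + (Σα_i)·G^NE = 71 + 3.55·30 = 177.5.
Planner: ∂(Σu_j)/∂c_i = Σα_j − 1 = 3.55 > 0, so everyone contributes w_i; G^SO = 71, W^SO = 71 + 3.55·71 = 323.05.
Deadweight loss = 145.55.

145.55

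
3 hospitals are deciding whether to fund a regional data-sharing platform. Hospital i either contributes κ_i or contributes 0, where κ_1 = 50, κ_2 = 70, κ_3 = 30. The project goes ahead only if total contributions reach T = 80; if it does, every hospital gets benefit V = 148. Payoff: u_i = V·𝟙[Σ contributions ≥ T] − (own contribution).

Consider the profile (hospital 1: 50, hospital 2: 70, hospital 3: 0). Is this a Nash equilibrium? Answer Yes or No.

Yes

Total = 120 ≥ 80: provided.
Hospital 1 (pledges 50, payoff 98): dropping to 0 → total 70, payoff 0. No gain.
Hospital 2 (pledges 70, payoff 78): dropping to 0 → total 50, payoff 0. No gain.
Hospital 3 (pledges 0, payoff 148): pledging 30 → total 150, payoff 118. No gain.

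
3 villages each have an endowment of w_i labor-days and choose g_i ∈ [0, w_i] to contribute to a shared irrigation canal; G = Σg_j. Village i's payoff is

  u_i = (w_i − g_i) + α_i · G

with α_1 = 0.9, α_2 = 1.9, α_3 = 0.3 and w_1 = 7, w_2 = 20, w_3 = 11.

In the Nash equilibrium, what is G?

∂u_i/∂g_i = α_i − 1, so village i contributes w_i if α_i > 1, else 0.
α_i > 1 for i ∈ {2}; NE contributions (0, 20, 0), G = 20.

20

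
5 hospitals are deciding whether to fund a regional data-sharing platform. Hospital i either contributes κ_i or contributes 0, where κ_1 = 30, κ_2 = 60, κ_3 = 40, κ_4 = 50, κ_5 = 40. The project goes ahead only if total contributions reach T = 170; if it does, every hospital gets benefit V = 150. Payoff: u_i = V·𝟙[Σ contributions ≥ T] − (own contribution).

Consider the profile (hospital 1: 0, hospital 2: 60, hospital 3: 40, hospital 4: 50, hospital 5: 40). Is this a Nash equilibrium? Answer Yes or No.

Total = 190 ≥ 170: provided.
Hospital 1 (pledges 0, payoff 150): pledging 30 → total 220, payoff 120. No gain.
Hospital 2 (pledges 60, payoff 90): dropping to 0 → total 130, payoff 0. No gain.
Hospital 3 (pledges 40, payoff 110): dropping to 0 → total 150, payoff 0. No gain.
Hospital 4 (pledges 50, payoff 100): dropping to 0 → total 140, payoff 0. No gain.
Hospital 5 (pledges 40, payoff 110): dropping to 0 → total 150, payoff 0. No gain.

Yes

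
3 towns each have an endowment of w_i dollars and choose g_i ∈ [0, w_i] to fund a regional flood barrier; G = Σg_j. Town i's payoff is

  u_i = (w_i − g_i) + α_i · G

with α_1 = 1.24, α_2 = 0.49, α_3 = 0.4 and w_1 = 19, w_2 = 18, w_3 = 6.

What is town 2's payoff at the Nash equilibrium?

∂u_i/∂g_i = α_i − 1, so town i contributes w_i if α_i > 1, else 0.
α_i > 1 for i ∈ {1}; NE contributions (19, 0, 0), G = 19.
u_2 = (18 − 0) + 0.49·19 = 27.31.

27.31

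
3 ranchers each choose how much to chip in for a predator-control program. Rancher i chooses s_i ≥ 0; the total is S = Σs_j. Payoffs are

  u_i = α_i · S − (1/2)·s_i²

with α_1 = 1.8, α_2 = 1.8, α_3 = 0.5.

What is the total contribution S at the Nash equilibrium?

Rancher i's FOC: ∂u_i/∂s_i = α_i − s_i = 0, so s_i* = α_i.
NE contributions = (1.8, 1.8, 0.5); S = 4.1.

4.1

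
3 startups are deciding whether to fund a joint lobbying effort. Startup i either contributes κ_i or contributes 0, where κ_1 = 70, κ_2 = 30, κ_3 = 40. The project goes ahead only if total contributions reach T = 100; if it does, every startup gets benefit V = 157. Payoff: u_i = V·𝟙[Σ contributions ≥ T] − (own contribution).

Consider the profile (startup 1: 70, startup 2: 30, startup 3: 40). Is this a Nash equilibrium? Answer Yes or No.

No

Total = 140 ≥ 100: provided.
Startup 1 (pledges 70, payoff 87): dropping to 0 → total 70, payoff 0. No gain.
Startup 2 (pledges 30, payoff 127): dropping to 0 → total 110, payoff 157. Profitable deviation.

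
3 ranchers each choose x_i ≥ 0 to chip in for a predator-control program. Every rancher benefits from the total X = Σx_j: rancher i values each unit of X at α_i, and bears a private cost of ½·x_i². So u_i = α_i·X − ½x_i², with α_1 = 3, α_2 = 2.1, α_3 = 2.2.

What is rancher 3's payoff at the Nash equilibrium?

13.64

Rancher i's FOC: ∂u_i/∂x_i = α_i − x_i = 0, so x_i* = α_i.
NE contributions = (3, 2.1, 2.2); X = 7.3.
u_3 = α_3·X − ½·(x_3)² = 2.2·7.3 − ½·2.2² = 13.64.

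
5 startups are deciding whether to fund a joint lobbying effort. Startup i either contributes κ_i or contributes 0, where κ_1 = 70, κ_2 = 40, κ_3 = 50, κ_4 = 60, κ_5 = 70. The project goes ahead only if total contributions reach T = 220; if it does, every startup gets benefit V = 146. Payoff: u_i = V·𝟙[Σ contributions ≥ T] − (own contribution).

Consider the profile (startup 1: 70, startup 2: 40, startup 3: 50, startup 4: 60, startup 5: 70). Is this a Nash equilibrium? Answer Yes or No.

Total = 290 ≥ 220: provided.
Startup 1 (pledges 70, payoff 76): dropping to 0 → total 220, payoff 146. Profitable deviation.

No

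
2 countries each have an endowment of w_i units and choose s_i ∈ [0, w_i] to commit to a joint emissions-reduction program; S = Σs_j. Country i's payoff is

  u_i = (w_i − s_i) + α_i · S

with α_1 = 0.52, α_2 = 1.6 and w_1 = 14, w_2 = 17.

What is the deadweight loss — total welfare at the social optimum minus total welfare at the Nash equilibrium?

∂u_i/∂s_i = α_i − 1, so country i contributes w_i if α_i > 1, else 0.
α_i > 1 for i ∈ {2}; NE contributions (0, 17), S = 17.
W^NE = Σw_i − S^NE + (Σα_i)·S^NE = 31 + 1.12·17 = 50.04.
Planner: ∂(Σu_j)/∂s_i = Σα_j − 1 = 1.12 > 0, so everyone contributes w_i; S^SO = 31, W^SO = 31 + 1.12·31 = 65.72.
Deadweight loss = 15.68.

15.68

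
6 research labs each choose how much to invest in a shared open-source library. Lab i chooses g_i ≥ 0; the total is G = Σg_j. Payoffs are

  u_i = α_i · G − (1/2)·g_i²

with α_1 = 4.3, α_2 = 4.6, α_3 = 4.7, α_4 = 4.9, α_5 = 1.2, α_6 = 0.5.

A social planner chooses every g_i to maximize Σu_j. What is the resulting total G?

121.2

Planner FOC: ∂(Σu_j)/∂g_i = (Σα_j) − g_i = 0, so g_i^SO = Σα_j = 20.2 for every i; G^SO = 121.2.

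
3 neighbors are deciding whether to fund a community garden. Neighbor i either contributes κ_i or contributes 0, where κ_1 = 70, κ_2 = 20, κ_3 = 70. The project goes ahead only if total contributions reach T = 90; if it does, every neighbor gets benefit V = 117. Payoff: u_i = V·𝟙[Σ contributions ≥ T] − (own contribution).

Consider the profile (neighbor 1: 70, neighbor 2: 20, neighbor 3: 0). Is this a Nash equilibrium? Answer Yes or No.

Yes

Total = 90 ≥ 90: provided.
Neighbor 1 (pledges 70, payoff 47): dropping to 0 → total 20, payoff 0. No gain.
Neighbor 2 (pledges 20, payoff 97): dropping to 0 → total 70, payoff 0. No gain.
Neighbor 3 (pledges 0, payoff 117): pledging 70 → total 160, payoff 47. No gain.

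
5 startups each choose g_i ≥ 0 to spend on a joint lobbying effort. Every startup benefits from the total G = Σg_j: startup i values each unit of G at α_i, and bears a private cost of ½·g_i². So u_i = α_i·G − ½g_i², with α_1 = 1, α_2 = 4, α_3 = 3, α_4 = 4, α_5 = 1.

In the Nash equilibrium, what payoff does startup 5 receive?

Startup i's FOC: ∂u_i/∂g_i = α_i − g_i = 0, so g_i* = α_i.
NE contributions = (1, 4, 3, 4, 1); G = 13.
u_5 = α_5·G − ½·(g_5)² = 1·13 − ½·1² = 12.5.

12.5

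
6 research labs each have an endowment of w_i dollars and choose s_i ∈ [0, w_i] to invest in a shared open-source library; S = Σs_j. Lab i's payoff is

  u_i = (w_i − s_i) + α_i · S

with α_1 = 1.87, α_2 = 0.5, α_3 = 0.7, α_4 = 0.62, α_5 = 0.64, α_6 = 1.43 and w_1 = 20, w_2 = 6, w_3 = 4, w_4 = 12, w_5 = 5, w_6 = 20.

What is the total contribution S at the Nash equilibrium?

∂u_i/∂s_i = α_i − 1, so lab i contributes w_i if α_i > 1, else 0.
α_i > 1 for i ∈ {1, 6}; NE contributions (20, 0, 0, 0, 0, 20), S = 40.

40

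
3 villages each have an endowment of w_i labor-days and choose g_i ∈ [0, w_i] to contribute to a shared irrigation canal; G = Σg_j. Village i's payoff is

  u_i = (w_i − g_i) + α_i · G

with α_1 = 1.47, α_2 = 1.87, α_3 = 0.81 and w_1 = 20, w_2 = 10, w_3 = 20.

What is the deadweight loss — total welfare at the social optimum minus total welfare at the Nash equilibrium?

∂u_i/∂g_i = α_i − 1, so village i contributes w_i if α_i > 1, else 0.
α_i > 1 for i ∈ {1, 2}; NE contributions (20, 10, 0), G = 30.
W^NE = Σw_i − G^NE + (Σα_i)·G^NE = 50 + 3.15·30 = 144.5.
Planner: ∂(Σu_j)/∂g_i = Σα_j − 1 = 3.15 > 0, so everyone contributes w_i; G^SO = 50, W^SO = 50 + 3.15·50 = 207.5.
Deadweight loss = 63.

63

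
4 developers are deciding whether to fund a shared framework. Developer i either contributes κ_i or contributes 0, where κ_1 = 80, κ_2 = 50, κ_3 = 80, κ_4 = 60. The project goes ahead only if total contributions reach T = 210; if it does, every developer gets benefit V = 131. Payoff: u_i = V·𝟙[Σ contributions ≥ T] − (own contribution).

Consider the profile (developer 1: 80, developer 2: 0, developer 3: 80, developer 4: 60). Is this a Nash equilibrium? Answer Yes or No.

Total = 220 ≥ 210: provided.
Developer 1 (pledges 80, payoff 51): dropping to 0 → total 140, payoff 0. No gain.
Developer 2 (pledges 0, payoff 131): pledging 50 → total 270, payoff 81. No gain.
Developer 3 (pledges 80, payoff 51): dropping to 0 → total 140, payoff 0. No gain.
Developer 4 (pledges 60, payoff 71): dropping to 0 → total 160, payoff 0. No gain.

Yes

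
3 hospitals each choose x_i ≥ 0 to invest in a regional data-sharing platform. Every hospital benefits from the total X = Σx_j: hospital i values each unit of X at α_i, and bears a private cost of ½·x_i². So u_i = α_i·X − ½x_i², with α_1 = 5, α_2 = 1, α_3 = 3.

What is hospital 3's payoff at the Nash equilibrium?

Hospital i's FOC: ∂u_i/∂x_i = α_i − x_i = 0, so x_i* = α_i.
NE contributions = (5, 1, 3); X = 9.
u_3 = α_3·X − ½·(x_3)² = 3·9 − ½·3² = 22.5.

22.5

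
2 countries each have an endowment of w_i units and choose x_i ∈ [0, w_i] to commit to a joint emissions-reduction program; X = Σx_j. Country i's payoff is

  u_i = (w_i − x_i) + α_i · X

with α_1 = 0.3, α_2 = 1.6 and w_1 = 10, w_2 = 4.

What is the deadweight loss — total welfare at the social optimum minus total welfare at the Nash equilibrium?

∂u_i/∂x_i = α_i − 1, so country i contributes w_i if α_i > 1, else 0.
α_i > 1 for i ∈ {2}; NE contributions (0, 4), X = 4.
W^NE = Σw_i − X^NE + (Σα_i)·X^NE = 14 + 0.9·4 = 17.6.
Planner: ∂(Σu_j)/∂x_i = Σα_j − 1 = 0.9 > 0, so everyone contributes w_i; X^SO = 14, W^SO = 14 + 0.9·14 = 26.6.
Deadweight loss = 9.

9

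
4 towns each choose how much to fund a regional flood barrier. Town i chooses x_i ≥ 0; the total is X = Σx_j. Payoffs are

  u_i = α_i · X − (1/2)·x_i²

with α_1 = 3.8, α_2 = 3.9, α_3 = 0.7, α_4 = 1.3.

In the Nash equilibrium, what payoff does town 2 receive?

30.225

Town i's FOC: ∂u_i/∂x_i = α_i − x_i = 0, so x_i* = α_i.
NE contributions = (3.8, 3.9, 0.7, 1.3); X = 9.7.
u_2 = α_2·X − ½·(x_2)² = 3.9·9.7 − ½·3.9² = 30.225.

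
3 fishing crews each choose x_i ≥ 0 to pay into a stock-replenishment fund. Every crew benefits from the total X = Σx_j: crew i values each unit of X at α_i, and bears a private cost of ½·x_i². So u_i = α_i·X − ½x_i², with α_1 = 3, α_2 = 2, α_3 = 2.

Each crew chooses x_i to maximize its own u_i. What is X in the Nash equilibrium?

Crew i's FOC: ∂u_i/∂x_i = α_i − x_i = 0, so x_i* = α_i.
NE contributions = (3, 2, 2); X = 7.

7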